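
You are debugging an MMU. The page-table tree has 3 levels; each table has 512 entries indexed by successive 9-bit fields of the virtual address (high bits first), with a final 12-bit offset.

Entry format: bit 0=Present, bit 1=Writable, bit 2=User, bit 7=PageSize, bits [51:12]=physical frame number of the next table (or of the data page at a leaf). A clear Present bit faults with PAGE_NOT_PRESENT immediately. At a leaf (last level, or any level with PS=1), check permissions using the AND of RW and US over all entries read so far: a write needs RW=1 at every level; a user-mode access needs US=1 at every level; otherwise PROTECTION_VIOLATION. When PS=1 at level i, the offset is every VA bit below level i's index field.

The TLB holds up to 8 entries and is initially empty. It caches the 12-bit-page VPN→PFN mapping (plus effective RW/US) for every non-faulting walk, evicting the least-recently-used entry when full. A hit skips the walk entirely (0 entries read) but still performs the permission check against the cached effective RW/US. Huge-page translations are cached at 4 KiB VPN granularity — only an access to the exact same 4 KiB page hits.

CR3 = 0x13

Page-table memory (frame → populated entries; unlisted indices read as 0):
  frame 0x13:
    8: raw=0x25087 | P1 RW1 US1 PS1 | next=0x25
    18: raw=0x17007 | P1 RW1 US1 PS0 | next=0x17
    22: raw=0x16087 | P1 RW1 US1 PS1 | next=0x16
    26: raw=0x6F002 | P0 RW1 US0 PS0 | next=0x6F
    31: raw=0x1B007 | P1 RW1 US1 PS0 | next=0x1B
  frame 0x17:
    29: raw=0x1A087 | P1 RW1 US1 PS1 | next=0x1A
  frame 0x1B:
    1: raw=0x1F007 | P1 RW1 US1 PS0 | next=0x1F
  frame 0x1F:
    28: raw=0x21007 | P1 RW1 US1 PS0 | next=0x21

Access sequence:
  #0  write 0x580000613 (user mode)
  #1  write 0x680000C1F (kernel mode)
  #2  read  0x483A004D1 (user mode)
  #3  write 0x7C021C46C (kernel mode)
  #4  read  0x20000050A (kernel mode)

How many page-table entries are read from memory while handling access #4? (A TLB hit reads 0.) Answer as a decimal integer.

Trace:
#0 VA=0x580000613 (w,user):
  lvl0: tbl 0x13, slot 22 ⇒ 0x16087 (P1/RW1/US1/PS1)
  → PA=0x16613 (huge @L0)  (1 entries read)
#1 VA=0x680000C1F (w,kernel):
  lvl0: tbl 0x13, slot 26 ⇒ 0x6F002 (P0/RW1/US0/PS0)
  → PAGE_NOT_PRESENT  (1 entries read)
#2 VA=0x483A004D1 (r,user):
  lvl0: tbl 0x13, slot 18 ⇒ 0x17007 (P1/RW1/US1/PS0)
  lvl1: tbl 0x17, slot 29 ⇒ 0x1A087 (P1/RW1/US1/PS1)
  → PA=0x1A4D1 (huge @L1)  (2 entries read)
#3 VA=0x7C021C46C (w,kernel):
  lvl0: tbl 0x13, slot 31 ⇒ 0x1B007 (P1/RW1/US1/PS0)
  lvl1: tbl 0x1B, slot 1 ⇒ 0x1F007 (P1/RW1/US1/PS0)
  lvl2: tbl 0x1F, slot 28 ⇒ 0x21007 (P1/RW1/US1/PS0)
  → PA=0x2146C  (3 entries read)
#4 VA=0x20000050A (r,kernel):
  lvl0: tbl 0x13, slot 8 ⇒ 0x25087 (P1/RW1/US1/PS1)
  → PA=0x2550A (huge @L0)  (1 entries read)

Entries read for #4: 1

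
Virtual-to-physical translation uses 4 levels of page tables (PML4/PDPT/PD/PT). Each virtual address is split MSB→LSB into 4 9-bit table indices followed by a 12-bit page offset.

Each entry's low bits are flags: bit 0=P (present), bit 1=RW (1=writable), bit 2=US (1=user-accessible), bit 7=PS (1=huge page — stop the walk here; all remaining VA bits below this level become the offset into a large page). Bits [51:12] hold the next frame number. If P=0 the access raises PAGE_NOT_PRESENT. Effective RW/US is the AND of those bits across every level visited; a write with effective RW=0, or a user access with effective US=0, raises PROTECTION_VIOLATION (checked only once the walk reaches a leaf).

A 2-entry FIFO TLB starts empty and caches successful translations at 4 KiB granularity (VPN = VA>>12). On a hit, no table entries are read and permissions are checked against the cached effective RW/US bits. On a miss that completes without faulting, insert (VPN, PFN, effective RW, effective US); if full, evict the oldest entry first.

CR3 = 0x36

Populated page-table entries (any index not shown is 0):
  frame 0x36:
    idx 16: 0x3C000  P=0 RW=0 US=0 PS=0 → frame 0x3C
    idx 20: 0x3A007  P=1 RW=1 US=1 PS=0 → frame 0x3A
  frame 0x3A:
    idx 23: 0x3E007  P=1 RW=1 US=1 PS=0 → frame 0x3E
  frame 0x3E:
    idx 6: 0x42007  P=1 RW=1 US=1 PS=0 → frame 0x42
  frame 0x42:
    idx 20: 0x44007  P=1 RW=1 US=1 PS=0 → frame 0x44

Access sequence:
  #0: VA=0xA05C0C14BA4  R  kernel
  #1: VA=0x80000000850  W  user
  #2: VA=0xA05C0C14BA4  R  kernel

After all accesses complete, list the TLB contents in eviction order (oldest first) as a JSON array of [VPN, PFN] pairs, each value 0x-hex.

Per-access translation:
#0 VA=0xA05C0C14BA4 (r,kernel):
  L0 @0x36[20] → 0x3A007  P=1,RW=1,US=1,PS=0
  L1 @0x3A[23] → 0x3E007  P=1,RW=1,US=1,PS=0
  L2 @0x3E[6] → 0x42007  P=1,RW=1,US=1,PS=0
  L3 @0x42[20] → 0x44007  P=1,RW=1,US=1,PS=0
  → PA=0x44BA4  (4 entries read)
#1 VA=0x80000000850 (w,user):
  L0 @0x36[16] → 0x3C000  P=0,RW=0,US=0,PS=0
  ✗ PAGE_NOT_PRESENT  [1 reads]
#2 VA=0xA05C0C14BA4 (r,kernel):
  TLB hit vpn=0xA05C0C14 → PA=0x44BA4

TLB: [["0xA05C0C14", "0x44"]]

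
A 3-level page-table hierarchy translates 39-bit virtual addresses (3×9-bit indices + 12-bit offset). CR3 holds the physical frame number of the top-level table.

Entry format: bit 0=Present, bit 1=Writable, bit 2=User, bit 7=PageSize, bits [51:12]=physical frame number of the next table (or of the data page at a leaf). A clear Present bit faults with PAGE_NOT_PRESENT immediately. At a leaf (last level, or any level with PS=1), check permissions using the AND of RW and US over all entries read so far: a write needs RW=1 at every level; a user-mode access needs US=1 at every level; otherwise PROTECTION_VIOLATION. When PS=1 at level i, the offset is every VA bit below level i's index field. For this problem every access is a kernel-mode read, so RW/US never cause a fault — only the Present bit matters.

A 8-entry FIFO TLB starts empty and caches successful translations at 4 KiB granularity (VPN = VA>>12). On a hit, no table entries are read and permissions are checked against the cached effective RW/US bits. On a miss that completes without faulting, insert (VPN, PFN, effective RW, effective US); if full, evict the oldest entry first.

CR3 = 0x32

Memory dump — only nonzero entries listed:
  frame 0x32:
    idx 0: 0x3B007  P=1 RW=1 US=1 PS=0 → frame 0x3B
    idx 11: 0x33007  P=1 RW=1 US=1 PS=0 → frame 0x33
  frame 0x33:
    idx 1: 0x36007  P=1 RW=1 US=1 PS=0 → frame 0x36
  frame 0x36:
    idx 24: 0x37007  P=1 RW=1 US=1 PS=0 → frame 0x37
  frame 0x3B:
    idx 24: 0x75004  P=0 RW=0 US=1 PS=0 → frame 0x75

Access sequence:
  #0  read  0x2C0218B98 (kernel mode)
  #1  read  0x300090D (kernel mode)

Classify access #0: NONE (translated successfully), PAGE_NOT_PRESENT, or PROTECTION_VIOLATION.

Per-access translation:
#0 VA=0x2C0218B98 (r,kernel):
  L0: frame=0x32 idx=11 entry=0x33007 [P=1 RW=1 US=1 PS=0]
  L1: frame=0x33 idx=1 entry=0x36007 [P=1 RW=1 US=1 PS=0]
  L2: frame=0x36 idx=24 entry=0x37007 [P=1 RW=1 US=1 PS=0]
  ⇒ phys 0x37B98  [3 reads]
#1 VA=0x300090D (r,kernel):
  L0: frame=0x32 idx=0 entry=0x3B007 [P=1 RW=1 US=1 PS=0]
  L1: frame=0x3B idx=24 entry=0x75004 [P=0 RW=0 US=1 PS=0]
  ✗ PAGE_NOT_PRESENT  [2 reads]

Access #0 fault: NONE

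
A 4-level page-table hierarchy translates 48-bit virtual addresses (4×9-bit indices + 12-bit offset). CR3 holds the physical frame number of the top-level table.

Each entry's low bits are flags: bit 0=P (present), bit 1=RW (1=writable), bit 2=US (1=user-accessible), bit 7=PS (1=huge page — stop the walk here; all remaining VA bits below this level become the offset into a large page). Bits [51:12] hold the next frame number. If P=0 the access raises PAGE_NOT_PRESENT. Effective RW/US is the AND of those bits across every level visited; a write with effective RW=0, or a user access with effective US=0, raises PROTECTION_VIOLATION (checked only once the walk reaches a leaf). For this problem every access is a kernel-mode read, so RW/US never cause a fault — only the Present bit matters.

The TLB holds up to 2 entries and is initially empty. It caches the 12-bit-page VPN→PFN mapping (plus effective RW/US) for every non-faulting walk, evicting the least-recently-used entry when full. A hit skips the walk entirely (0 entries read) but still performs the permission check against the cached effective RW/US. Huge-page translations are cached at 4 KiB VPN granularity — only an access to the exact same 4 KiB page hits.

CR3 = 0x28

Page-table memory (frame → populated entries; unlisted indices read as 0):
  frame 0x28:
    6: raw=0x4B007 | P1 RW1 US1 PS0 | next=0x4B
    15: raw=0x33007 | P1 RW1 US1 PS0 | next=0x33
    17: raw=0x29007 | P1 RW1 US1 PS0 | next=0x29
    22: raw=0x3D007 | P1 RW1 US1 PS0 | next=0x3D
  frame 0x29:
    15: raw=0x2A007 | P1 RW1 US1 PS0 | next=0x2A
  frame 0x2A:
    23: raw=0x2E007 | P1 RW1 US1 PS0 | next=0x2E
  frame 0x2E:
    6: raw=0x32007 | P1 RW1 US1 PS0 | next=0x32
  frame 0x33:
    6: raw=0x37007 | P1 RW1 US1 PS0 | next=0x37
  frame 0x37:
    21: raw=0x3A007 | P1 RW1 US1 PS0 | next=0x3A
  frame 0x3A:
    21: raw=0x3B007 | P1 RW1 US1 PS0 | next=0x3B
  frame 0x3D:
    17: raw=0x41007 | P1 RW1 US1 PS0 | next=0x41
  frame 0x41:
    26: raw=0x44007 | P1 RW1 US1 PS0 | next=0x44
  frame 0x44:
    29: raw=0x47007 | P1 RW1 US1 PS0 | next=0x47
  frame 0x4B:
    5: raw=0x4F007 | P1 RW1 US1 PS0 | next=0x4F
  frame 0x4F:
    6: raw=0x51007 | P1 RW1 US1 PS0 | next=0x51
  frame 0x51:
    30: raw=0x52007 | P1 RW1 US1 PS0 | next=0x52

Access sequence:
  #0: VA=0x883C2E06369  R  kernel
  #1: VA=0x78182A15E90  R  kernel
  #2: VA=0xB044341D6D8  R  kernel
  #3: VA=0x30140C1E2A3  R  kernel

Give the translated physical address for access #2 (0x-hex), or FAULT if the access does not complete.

Walk each access:
#0 VA=0x883C2E06369 (r,kernel):
  L0 @0x28[17] → 0x29007  P=1,RW=1,US=1,PS=0
  L1 @0x29[15] → 0x2A007  P=1,RW=1,US=1,PS=0
  L2 @0x2A[23] → 0x2E007  P=1,RW=1,US=1,PS=0
  L3 @0x2E[6] → 0x32007  P=1,RW=1,US=1,PS=0
  → PA=0x32369  (4 entries read)
#1 VA=0x78182A15E90 (r,kernel):
  L0 @0x28[15] → 0x33007  P=1,RW=1,US=1,PS=0
  L1 @0x33[6] → 0x37007  P=1,RW=1,US=1,PS=0
  L2 @0x37[21] → 0x3A007  P=1,RW=1,US=1,PS=0
  L3 @0x3A[21] → 0x3B007  P=1,RW=1,US=1,PS=0
  → PA=0x3BE90  (4 entries read)
#2 VA=0xB044341D6D8 (r,kernel):
  L0 @0x28[22] → 0x3D007  P=1,RW=1,US=1,PS=0
  L1 @0x3D[17] → 0x41007  P=1,RW=1,US=1,PS=0
  L2 @0x41[26] → 0x44007  P=1,RW=1,US=1,PS=0
  L3 @0x44[29] → 0x47007  P=1,RW=1,US=1,PS=0
  → PA=0x476D8  (4 entries read)
#3 VA=0x30140C1E2A3 (r,kernel):
  L0 @0x28[6] → 0x4B007  P=1,RW=1,US=1,PS=0
  L1 @0x4B[5] → 0x4F007  P=1,RW=1,US=1,PS=0
  L2 @0x4F[6] → 0x51007  P=1,RW=1,US=1,PS=0
  L3 @0x51[30] → 0x52007  P=1,RW=1,US=1,PS=0
  → PA=0x522A3  (4 entries read)

Access #2 PA: 0x476D8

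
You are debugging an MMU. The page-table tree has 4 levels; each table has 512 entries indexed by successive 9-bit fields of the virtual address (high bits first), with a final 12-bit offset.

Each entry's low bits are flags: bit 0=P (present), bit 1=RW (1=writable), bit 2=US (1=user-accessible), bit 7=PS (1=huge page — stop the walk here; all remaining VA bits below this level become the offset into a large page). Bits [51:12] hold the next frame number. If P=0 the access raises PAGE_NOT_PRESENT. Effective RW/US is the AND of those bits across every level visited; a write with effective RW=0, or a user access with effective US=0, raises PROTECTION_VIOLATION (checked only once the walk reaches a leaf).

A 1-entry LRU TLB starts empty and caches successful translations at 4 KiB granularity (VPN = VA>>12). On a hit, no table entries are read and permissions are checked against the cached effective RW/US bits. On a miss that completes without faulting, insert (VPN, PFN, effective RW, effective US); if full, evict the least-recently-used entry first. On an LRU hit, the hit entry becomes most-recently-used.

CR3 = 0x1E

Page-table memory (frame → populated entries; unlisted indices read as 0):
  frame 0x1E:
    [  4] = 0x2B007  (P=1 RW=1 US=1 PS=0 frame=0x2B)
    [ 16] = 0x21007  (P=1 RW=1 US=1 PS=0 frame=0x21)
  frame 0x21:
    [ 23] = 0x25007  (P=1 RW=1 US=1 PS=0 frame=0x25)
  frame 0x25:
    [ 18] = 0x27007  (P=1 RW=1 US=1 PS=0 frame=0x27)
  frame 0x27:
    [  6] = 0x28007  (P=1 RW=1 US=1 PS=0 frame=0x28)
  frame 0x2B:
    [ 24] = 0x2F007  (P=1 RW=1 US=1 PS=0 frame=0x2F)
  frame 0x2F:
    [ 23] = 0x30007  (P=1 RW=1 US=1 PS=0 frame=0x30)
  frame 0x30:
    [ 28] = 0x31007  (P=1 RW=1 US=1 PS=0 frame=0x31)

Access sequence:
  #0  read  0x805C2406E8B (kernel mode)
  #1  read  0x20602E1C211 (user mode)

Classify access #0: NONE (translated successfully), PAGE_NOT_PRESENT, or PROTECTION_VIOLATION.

Trace:
#0 VA=0x805C2406E8B (r,kernel):
  L0 @0x1E[16] → 0x21007  P=1,RW=1,US=1,PS=0
  L1 @0x21[23] → 0x25007  P=1,RW=1,US=1,PS=0
  L2 @0x25[18] → 0x27007  P=1,RW=1,US=1,PS=0
  L3 @0x27[6] → 0x28007  P=1,RW=1,US=1,PS=0
  ✓ 0x28E8B  — 4 lookups
#1 VA=0x20602E1C211 (r,user):
  L0 @0x1E[4] → 0x2B007  P=1,RW=1,US=1,PS=0
  L1 @0x2B[24] → 0x2F007  P=1,RW=1,US=1,PS=0
  L2 @0x2F[23] → 0x30007  P=1,RW=1,US=1,PS=0
  L3 @0x30[28] → 0x31007  P=1,RW=1,US=1,PS=0
  ✓ 0x31211  — 4 lookups

Access #0 fault: NONE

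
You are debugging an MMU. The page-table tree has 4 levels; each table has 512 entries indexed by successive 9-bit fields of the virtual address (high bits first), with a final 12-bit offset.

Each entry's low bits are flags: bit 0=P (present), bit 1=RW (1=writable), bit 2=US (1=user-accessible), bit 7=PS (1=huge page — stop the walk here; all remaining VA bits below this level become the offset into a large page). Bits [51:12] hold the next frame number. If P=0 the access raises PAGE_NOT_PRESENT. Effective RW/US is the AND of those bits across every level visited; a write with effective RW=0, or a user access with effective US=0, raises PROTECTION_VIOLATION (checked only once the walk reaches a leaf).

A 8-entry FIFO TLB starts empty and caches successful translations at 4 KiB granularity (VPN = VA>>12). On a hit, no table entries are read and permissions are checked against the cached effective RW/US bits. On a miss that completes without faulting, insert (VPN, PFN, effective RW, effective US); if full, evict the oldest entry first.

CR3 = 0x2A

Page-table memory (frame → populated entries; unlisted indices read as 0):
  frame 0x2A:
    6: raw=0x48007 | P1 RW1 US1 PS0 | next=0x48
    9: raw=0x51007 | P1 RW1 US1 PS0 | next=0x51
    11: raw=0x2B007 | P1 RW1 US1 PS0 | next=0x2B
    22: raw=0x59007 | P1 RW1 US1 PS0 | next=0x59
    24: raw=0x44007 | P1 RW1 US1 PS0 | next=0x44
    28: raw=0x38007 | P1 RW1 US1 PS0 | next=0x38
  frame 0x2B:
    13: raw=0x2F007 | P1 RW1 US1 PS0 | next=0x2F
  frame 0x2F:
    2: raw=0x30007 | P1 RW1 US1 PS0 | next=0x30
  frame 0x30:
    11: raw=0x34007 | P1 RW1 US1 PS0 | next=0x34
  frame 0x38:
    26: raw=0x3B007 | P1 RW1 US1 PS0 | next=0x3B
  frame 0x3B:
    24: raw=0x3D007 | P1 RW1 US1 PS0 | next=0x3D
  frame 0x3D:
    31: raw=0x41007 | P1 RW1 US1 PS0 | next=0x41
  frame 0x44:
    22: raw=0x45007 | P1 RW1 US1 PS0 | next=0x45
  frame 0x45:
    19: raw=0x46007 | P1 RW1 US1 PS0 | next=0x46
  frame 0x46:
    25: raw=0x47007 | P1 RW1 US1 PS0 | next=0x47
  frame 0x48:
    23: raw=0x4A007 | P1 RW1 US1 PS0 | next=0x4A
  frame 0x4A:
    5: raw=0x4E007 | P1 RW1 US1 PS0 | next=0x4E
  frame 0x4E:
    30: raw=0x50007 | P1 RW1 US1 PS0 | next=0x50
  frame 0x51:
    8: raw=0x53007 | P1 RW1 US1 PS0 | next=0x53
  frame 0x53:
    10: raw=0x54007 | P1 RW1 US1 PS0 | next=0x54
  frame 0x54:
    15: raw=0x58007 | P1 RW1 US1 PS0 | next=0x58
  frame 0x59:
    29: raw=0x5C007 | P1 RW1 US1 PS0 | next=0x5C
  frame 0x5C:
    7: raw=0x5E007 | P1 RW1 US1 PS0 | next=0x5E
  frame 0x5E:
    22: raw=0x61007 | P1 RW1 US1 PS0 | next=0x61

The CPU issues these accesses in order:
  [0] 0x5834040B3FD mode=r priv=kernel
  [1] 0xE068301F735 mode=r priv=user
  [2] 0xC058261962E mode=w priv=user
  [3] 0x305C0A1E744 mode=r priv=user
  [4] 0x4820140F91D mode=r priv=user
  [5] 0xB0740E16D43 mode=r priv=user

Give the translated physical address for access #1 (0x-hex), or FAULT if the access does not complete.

Trace:
#0 VA=0x5834040B3FD (r,kernel):
  [0] read 0x2A idx=11: raw=0x2B007 flags P=1 W=1 U=1 S=0
  [1] read 0x2B idx=13: raw=0x2F007 flags P=1 W=1 U=1 S=0
  [2] read 0x2F idx=2: raw=0x30007 flags P=1 W=1 U=1 S=0
  [3] read 0x30 idx=11: raw=0x34007 flags P=1 W=1 U=1 S=0
  ⇒ phys 0x343FD  [4 reads]
#1 VA=0xE068301F735 (r,user):
  [0] read 0x2A idx=28: raw=0x38007 flags P=1 W=1 U=1 S=0
  [1] read 0x38 idx=26: raw=0x3B007 flags P=1 W=1 U=1 S=0
  [2] read 0x3B idx=24: raw=0x3D007 flags P=1 W=1 U=1 S=0
  [3] read 0x3D idx=31: raw=0x41007 flags P=1 W=1 U=1 S=0
  ⇒ phys 0x41735  [4 reads]
#2 VA=0xC058261962E (w,user):
  [0] read 0x2A idx=24: raw=0x44007 flags P=1 W=1 U=1 S=0
  [1] read 0x44 idx=22: raw=0x45007 flags P=1 W=1 U=1 S=0
  [2] read 0x45 idx=19: raw=0x46007 flags P=1 W=1 U=1 S=0
  [3] read 0x46 idx=25: raw=0x47007 flags P=1 W=1 U=1 S=0
  ⇒ phys 0x4762E  [4 reads]
#3 VA=0x305C0A1E744 (r,user):
  [0] read 0x2A idx=6: raw=0x48007 flags P=1 W=1 U=1 S=0
  [1] read 0x48 idx=23: raw=0x4A007 flags P=1 W=1 U=1 S=0
  [2] read 0x4A idx=5: raw=0x4E007 flags P=1 W=1 U=1 S=0
  [3] read 0x4E idx=30: raw=0x50007 flags P=1 W=1 U=1 S=0
  ⇒ phys 0x50744  [4 reads]
#4 VA=0x4820140F91D (r,user):
  [0] read 0x2A idx=9: raw=0x51007 flags P=1 W=1 U=1 S=0
  [1] read 0x51 idx=8: raw=0x53007 flags P=1 W=1 U=1 S=0
  [2] read 0x53 idx=10: raw=0x54007 flags P=1 W=1 U=1 S=0
  [3] read 0x54 idx=15: raw=0x58007 flags P=1 W=1 U=1 S=0
  ⇒ phys 0x5891D  [4 reads]
#5 VA=0xB0740E16D43 (r,user):
  [0] read 0x2A idx=22: raw=0x59007 flags P=1 W=1 U=1 S=0
  [1] read 0x59 idx=29: raw=0x5C007 flags P=1 W=1 U=1 S=0
  [2] read 0x5C idx=7: raw=0x5E007 flags P=1 W=1 U=1 S=0
  [3] read 0x5E idx=22: raw=0x61007 flags P=1 W=1 U=1 S=0
  ⇒ phys 0x61D43  [4 reads]

Access #1 PA: 0x41735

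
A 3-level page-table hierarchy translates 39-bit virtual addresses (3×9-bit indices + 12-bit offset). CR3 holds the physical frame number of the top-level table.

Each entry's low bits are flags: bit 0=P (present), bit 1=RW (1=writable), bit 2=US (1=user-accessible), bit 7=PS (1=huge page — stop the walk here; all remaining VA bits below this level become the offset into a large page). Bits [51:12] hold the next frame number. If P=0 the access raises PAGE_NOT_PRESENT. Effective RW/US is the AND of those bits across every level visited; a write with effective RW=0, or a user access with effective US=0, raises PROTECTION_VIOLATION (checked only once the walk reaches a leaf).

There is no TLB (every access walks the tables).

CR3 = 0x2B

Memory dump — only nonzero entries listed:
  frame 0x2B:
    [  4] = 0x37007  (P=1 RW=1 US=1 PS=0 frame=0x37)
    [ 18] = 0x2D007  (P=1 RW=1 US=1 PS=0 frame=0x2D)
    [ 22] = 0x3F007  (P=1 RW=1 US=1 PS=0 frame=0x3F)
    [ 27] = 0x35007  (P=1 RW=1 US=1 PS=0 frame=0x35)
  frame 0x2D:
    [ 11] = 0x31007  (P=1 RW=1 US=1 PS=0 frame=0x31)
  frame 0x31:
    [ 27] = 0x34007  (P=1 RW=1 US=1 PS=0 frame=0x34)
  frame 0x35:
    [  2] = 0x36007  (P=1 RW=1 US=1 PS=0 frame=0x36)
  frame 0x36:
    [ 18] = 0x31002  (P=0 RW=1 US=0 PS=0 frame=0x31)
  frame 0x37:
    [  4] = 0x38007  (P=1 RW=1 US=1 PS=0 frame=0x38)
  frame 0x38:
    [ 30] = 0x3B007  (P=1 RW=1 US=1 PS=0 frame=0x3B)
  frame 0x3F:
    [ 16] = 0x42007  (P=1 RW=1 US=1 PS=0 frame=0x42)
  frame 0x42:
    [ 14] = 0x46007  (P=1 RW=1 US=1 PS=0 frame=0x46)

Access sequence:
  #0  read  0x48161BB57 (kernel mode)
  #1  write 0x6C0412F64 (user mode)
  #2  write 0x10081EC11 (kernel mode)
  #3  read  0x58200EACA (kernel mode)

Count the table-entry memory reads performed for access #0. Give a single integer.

Trace:
#0 VA=0x48161BB57 (r,kernel):
  lvl0: tbl 0x2B, slot 18 ⇒ 0x2D007 (P1/RW1/US1/PS0)
  lvl1: tbl 0x2D, slot 11 ⇒ 0x31007 (P1/RW1/US1/PS0)
  lvl2: tbl 0x31, slot 27 ⇒ 0x34007 (P1/RW1/US1/PS0)
  → PA=0x34B57  (3 entries read)
#1 VA=0x6C0412F64 (w,user):
  lvl0: tbl 0x2B, slot 27 ⇒ 0x35007 (P1/RW1/US1/PS0)
  lvl1: tbl 0x35, slot 2 ⇒ 0x36007 (P1/RW1/US1/PS0)
  lvl2: tbl 0x36, slot 18 ⇒ 0x31002 (P0/RW1/US0/PS0)
  ⇒ fault: PAGE_NOT_PRESENT  — 3 lookups
#2 VA=0x10081EC11 (w,kernel):
  lvl0: tbl 0x2B, slot 4 ⇒ 0x37007 (P1/RW1/US1/PS0)
  lvl1: tbl 0x37, slot 4 ⇒ 0x38007 (P1/RW1/US1/PS0)
  lvl2: tbl 0x38, slot 30 ⇒ 0x3B007 (P1/RW1/US1/PS0)
  → PA=0x3BC11  (3 entries read)
#3 VA=0x58200EACA (r,kernel):
  lvl0: tbl 0x2B, slot 22 ⇒ 0x3F007 (P1/RW1/US1/PS0)
  lvl1: tbl 0x3F, slot 16 ⇒ 0x42007 (P1/RW1/US1/PS0)
  lvl2: tbl 0x42, slot 14 ⇒ 0x46007 (P1/RW1/US1/PS0)
  → PA=0x46ACA  (3 entries read)

Entries read for #0: 3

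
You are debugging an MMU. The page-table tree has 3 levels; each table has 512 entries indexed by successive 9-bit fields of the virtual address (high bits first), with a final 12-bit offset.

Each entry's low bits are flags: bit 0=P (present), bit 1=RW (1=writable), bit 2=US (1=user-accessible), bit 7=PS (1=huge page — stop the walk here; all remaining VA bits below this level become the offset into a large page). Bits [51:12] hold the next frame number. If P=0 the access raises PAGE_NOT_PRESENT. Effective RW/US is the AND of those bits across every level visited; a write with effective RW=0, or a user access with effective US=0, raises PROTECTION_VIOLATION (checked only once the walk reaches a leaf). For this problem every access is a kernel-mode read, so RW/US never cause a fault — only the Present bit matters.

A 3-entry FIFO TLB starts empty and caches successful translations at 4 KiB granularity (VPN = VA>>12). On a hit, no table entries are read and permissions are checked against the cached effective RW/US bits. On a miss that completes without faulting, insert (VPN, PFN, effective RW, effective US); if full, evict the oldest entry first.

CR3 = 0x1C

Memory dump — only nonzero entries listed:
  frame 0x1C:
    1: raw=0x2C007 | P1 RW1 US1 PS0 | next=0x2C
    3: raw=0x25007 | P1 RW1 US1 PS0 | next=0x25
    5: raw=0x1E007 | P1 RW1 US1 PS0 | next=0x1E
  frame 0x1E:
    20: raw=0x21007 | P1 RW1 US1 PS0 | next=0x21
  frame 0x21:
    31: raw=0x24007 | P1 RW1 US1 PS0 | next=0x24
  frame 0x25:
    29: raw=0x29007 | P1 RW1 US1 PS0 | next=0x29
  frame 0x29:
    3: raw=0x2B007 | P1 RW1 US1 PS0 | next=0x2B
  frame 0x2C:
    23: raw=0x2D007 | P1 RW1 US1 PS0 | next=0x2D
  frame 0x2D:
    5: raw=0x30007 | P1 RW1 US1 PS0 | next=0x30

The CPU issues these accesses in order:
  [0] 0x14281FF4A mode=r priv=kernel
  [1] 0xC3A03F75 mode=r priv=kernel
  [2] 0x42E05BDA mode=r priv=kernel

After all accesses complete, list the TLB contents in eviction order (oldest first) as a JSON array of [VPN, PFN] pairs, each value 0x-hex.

Walk each access:
#0 VA=0x14281FF4A (r,kernel):
  L0 @0x1C[5] → 0x1E007  P=1,RW=1,US=1,PS=0
  L1 @0x1E[20] → 0x21007  P=1,RW=1,US=1,PS=0
  L2 @0x21[31] → 0x24007  P=1,RW=1,US=1,PS=0
  → PA=0x24F4A  (3 entries read)
#1 VA=0xC3A03F75 (r,kernel):
  L0 @0x1C[3] → 0x25007  P=1,RW=1,US=1,PS=0
  L1 @0x25[29] → 0x29007  P=1,RW=1,US=1,PS=0
  L2 @0x29[3] → 0x2B007  P=1,RW=1,US=1,PS=0
  → PA=0x2BF75  (3 entries read)
#2 VA=0x42E05BDA (r,kernel):
  L0 @0x1C[1] → 0x2C007  P=1,RW=1,US=1,PS=0
  L1 @0x2C[23] → 0x2D007  P=1,RW=1,US=1,PS=0
  L2 @0x2D[5] → 0x30007  P=1,RW=1,US=1,PS=0
  → PA=0x30BDA  (3 entries read)

TLB: [["0x14281F", "0x24"], ["0xC3A03", "0x2B"], ["0x42E05", "0x30"]]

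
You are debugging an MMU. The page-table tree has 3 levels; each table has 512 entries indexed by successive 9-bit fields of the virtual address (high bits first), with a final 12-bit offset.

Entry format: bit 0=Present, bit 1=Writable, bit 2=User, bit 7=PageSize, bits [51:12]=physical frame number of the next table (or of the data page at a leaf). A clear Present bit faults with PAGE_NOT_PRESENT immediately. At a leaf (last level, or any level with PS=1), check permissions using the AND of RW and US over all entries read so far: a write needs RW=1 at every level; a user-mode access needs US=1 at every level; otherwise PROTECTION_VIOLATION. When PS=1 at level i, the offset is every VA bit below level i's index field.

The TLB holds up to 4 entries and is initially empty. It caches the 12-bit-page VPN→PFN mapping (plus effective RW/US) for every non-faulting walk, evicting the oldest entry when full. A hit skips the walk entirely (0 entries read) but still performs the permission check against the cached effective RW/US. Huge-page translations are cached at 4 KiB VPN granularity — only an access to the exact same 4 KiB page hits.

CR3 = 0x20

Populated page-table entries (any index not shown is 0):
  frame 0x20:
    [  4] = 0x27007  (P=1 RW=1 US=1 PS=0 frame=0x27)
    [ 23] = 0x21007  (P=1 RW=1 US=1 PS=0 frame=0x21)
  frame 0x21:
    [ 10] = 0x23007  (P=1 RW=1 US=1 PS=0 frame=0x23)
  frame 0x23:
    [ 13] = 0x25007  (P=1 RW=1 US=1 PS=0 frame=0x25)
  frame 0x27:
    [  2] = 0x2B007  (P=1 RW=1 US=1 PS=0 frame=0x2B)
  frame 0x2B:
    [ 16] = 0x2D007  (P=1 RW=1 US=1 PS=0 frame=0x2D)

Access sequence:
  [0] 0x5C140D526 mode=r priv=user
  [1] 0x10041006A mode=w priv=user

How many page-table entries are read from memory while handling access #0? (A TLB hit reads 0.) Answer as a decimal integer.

Per-access translation:
#0 VA=0x5C140D526 (r,user):
  L0 @0x20[23] → 0x21007  P=1,RW=1,US=1,PS=0
  L1 @0x21[10] → 0x23007  P=1,RW=1,US=1,PS=0
  L2 @0x23[13] → 0x25007  P=1,RW=1,US=1,PS=0
  → PA=0x25526  (3 entries read)
#1 VA=0x10041006A (w,user):
  L0 @0x20[4] → 0x27007  P=1,RW=1,US=1,PS=0
  L1 @0x27[2] → 0x2B007  P=1,RW=1,US=1,PS=0
  L2 @0x2B[16] → 0x2D007  P=1,RW=1,US=1,PS=0
  → PA=0x2D06A  (3 entries read)

Entries read for #0: 3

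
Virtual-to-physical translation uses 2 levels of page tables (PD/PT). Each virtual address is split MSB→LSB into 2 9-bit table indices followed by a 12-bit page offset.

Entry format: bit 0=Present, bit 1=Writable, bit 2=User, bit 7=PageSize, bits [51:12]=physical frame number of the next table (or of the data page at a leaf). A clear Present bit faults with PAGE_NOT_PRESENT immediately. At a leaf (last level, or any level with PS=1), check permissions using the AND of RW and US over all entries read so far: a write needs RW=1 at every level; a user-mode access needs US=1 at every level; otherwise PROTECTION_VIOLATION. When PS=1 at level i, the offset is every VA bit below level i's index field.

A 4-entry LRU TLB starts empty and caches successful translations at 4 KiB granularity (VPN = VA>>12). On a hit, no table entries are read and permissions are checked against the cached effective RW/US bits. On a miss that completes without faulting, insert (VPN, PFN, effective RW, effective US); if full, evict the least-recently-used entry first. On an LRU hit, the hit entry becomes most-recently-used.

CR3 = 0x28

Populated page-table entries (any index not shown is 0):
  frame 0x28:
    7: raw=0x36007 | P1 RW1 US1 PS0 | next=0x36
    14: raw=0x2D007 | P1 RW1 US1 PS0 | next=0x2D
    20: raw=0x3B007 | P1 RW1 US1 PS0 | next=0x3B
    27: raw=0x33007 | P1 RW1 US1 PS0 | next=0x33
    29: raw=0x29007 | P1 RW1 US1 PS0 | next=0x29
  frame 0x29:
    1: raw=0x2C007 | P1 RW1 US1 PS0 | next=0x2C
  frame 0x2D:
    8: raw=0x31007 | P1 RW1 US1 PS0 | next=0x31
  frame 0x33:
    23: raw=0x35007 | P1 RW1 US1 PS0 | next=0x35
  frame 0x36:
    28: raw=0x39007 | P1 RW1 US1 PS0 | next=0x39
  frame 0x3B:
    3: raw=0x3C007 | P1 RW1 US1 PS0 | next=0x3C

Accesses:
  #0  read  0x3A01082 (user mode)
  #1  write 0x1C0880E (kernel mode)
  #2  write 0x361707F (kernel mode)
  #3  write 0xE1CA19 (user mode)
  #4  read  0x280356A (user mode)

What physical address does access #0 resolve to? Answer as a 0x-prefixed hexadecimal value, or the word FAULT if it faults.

Walk each access:
#0 VA=0x3A01082 (r,user):
  L0 @0x28[29] → 0x29007  P=1,RW=1,US=1,PS=0
  L1 @0x29[1] → 0x2C007  P=1,RW=1,US=1,PS=0
  → PA=0x2C082  (2 entries read)
#1 VA=0x1C0880E (w,kernel):
  L0 @0x28[14] → 0x2D007  P=1,RW=1,US=1,PS=0
  L1 @0x2D[8] → 0x31007  P=1,RW=1,US=1,PS=0
  → PA=0x3180E  (2 entries read)
#2 VA=0x361707F (w,kernel):
  L0 @0x28[27] → 0x33007  P=1,RW=1,US=1,PS=0
  L1 @0x33[23] → 0x35007  P=1,RW=1,US=1,PS=0
  → PA=0x3507F  (2 entries read)
#3 VA=0xE1CA19 (w,user):
  L0 @0x28[7] → 0x36007  P=1,RW=1,US=1,PS=0
  L1 @0x36[28] → 0x39007  P=1,RW=1,US=1,PS=0
  → PA=0x39A19  (2 entries read)
#4 VA=0x280356A (r,user):
  L0 @0x28[20] → 0x3B007  P=1,RW=1,US=1,PS=0
  L1 @0x3B[3] → 0x3C007  P=1,RW=1,US=1,PS=0
  → PA=0x3C56A  (2 entries read)

Access #0 PA: 0x2C082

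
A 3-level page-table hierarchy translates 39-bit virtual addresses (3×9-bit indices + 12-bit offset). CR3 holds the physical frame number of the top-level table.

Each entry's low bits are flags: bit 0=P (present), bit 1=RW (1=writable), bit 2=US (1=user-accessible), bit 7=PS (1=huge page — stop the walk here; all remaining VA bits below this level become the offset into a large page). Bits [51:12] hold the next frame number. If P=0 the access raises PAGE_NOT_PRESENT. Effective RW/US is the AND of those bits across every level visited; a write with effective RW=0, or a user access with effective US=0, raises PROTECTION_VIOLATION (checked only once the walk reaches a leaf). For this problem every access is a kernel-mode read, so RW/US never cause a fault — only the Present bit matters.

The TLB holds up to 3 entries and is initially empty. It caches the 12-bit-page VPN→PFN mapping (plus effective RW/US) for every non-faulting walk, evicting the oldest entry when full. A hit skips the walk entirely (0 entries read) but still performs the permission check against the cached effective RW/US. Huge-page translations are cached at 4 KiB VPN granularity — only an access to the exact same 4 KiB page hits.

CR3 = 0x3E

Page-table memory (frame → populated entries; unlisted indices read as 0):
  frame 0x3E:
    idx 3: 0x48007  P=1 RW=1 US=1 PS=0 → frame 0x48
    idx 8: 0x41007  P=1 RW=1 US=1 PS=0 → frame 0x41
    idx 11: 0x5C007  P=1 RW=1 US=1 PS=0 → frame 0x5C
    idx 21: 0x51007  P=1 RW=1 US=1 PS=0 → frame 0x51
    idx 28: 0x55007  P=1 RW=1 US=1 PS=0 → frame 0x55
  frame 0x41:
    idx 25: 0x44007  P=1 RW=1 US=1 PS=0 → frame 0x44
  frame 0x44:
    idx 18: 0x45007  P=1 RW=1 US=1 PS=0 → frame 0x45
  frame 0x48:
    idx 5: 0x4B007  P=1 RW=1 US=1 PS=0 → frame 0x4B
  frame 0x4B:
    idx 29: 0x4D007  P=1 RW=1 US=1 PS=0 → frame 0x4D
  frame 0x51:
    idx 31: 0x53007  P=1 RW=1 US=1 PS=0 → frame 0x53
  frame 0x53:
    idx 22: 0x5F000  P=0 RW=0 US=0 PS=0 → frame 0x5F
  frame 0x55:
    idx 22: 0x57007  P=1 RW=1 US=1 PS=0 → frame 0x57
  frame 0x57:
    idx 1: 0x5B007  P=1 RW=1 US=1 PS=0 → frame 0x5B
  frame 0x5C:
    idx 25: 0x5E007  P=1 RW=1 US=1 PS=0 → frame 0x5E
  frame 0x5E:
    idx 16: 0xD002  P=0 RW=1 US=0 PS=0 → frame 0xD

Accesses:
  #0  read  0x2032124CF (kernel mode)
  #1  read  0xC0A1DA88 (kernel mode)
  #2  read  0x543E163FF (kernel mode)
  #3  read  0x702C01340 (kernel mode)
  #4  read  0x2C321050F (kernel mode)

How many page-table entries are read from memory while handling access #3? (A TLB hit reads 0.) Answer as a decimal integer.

Walk each access:
#0 VA=0x2032124CF (r,kernel):
  [0] read 0x3E idx=8: raw=0x41007 flags P=1 W=1 U=1 S=0
  [1] read 0x41 idx=25: raw=0x44007 flags P=1 W=1 U=1 S=0
  [2] read 0x44 idx=18: raw=0x45007 flags P=1 W=1 U=1 S=0
  ✓ 0x454CF  — 3 lookups
#1 VA=0xC0A1DA88 (r,kernel):
  [0] read 0x3E idx=3: raw=0x48007 flags P=1 W=1 U=1 S=0
  [1] read 0x48 idx=5: raw=0x4B007 flags P=1 W=1 U=1 S=0
  [2] read 0x4B idx=29: raw=0x4D007 flags P=1 W=1 U=1 S=0
  ✓ 0x4DA88  — 3 lookups
#2 VA=0x543E163FF (r,kernel):
  [0] read 0x3E idx=21: raw=0x51007 flags P=1 W=1 U=1 S=0
  [1] read 0x51 idx=31: raw=0x53007 flags P=1 W=1 U=1 S=0
  [2] read 0x53 idx=22: raw=0x5F000 flags P=0 W=0 U=0 S=0
  → PAGE_NOT_PRESENT  (3 entries read)
#3 VA=0x702C01340 (r,kernel):
  [0] read 0x3E idx=28: raw=0x55007 flags P=1 W=1 U=1 S=0
  [1] read 0x55 idx=22: raw=0x57007 flags P=1 W=1 U=1 S=0
  [2] read 0x57 idx=1: raw=0x5B007 flags P=1 W=1 U=1 S=0
  ✓ 0x5B340  — 3 lookups
#4 VA=0x2C321050F (r,kernel):
  [0] read 0x3E idx=11: raw=0x5C007 flags P=1 W=1 U=1 S=0
  [1] read 0x5C idx=25: raw=0x5E007 flags P=1 W=1 U=1 S=0
  [2] read 0x5E idx=16: raw=0xD002 flags P=0 W=1 U=0 S=0
  → PAGE_NOT_PRESENT  (3 entries read)

Entries read for #3: 3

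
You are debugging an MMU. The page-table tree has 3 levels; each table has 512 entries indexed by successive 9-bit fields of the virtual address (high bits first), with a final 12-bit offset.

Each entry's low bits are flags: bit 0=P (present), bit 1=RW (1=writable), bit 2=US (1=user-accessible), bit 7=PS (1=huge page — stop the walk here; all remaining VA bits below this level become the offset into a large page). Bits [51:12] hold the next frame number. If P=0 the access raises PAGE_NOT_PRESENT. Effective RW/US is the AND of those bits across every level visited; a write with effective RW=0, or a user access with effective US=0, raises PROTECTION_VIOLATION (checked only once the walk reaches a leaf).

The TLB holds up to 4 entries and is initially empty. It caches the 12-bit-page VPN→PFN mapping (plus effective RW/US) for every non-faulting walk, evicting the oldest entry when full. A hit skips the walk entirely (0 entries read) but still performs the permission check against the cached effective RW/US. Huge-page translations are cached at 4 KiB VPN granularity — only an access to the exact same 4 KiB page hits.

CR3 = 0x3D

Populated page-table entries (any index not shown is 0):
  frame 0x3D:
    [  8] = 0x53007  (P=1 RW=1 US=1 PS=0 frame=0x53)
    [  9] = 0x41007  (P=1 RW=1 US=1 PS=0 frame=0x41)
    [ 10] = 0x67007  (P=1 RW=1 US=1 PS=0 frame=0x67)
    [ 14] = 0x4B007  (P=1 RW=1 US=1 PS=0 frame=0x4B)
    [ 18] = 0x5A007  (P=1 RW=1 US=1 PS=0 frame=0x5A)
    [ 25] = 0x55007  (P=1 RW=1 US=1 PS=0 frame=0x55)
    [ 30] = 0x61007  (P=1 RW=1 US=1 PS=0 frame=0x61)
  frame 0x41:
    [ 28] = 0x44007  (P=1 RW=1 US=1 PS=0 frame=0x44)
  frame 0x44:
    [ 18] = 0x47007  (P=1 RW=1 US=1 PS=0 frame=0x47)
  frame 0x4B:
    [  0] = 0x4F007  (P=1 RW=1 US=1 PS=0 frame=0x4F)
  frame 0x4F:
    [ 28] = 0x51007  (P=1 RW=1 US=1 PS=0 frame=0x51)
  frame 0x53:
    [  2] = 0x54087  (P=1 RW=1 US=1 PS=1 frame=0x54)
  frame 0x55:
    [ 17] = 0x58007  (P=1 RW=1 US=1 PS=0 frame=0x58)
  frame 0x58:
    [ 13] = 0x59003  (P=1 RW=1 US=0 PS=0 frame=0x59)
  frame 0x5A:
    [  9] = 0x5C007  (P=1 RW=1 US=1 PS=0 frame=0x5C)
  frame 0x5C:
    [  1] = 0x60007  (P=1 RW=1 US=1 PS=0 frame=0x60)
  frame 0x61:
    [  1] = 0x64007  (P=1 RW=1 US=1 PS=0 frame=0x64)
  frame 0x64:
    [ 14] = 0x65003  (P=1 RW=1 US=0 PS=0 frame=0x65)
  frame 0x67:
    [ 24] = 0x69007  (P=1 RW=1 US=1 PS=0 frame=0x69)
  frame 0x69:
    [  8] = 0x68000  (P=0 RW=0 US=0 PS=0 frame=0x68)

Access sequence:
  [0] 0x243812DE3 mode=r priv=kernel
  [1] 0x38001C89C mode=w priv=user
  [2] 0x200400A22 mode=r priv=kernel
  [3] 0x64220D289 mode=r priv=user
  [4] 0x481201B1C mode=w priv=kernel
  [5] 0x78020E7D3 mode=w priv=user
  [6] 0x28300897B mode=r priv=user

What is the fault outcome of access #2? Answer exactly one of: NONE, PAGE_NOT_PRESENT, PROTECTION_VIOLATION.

Walk each access:
#0 VA=0x243812DE3 (r,kernel):
  [0] read 0x3D idx=9: raw=0x41007 flags P=1 W=1 U=1 S=0
  [1] read 0x41 idx=28: raw=0x44007 flags P=1 W=1 U=1 S=0
  [2] read 0x44 idx=18: raw=0x47007 flags P=1 W=1 U=1 S=0
  ⇒ phys 0x47DE3  [3 reads]
#1 VA=0x38001C89C (w,user):
  [0] read 0x3D idx=14: raw=0x4B007 flags P=1 W=1 U=1 S=0
  [1] read 0x4B idx=0: raw=0x4F007 flags P=1 W=1 U=1 S=0
  [2] read 0x4F idx=28: raw=0x51007 flags P=1 W=1 U=1 S=0
  ⇒ phys 0x5189C  [3 reads]
#2 VA=0x200400A22 (r,kernel):
  [0] read 0x3D idx=8: raw=0x53007 flags P=1 W=1 U=1 S=0
  [1] read 0x53 idx=2: raw=0x54087 flags P=1 W=1 U=1 S=1
  ⇒ phys 0x54A22 (huge @L1)  [2 reads]
#3 VA=0x64220D289 (r,user):
  [0] read 0x3D idx=25: raw=0x55007 flags P=1 W=1 U=1 S=0
  [1] read 0x55 idx=17: raw=0x58007 flags P=1 W=1 U=1 S=0
  [2] read 0x58 idx=13: raw=0x59003 flags P=1 W=1 U=0 S=0
  → PROTECTION_VIOLATION  (3 entries read)
#4 VA=0x481201B1C (w,kernel):
  [0] read 0x3D idx=18: raw=0x5A007 flags P=1 W=1 U=1 S=0
  [1] read 0x5A idx=9: raw=0x5C007 flags P=1 W=1 U=1 S=0
  [2] read 0x5C idx=1: raw=0x60007 flags P=1 W=1 U=1 S=0
  ⇒ phys 0x60B1C  [3 reads]
#5 VA=0x78020E7D3 (w,user):
  [0] read 0x3D idx=30: raw=0x61007 flags P=1 W=1 U=1 S=0
  [1] read 0x61 idx=1: raw=0x64007 flags P=1 W=1 U=1 S=0
  [2] read 0x64 idx=14: raw=0x65003 flags P=1 W=1 U=0 S=0
  → PROTECTION_VIOLATION  (3 entries read)
#6 VA=0x28300897B (r,user):
  [0] read 0x3D idx=10: raw=0x67007 flags P=1 W=1 U=1 S=0
  [1] read 0x67 idx=24: raw=0x69007 flags P=1 W=1 U=1 S=0
  [2] read 0x69 idx=8: raw=0x68000 flags P=0 W=0 U=0 S=0
  → PAGE_NOT_PRESENT  (3 entries read)

Access #2 fault: NONE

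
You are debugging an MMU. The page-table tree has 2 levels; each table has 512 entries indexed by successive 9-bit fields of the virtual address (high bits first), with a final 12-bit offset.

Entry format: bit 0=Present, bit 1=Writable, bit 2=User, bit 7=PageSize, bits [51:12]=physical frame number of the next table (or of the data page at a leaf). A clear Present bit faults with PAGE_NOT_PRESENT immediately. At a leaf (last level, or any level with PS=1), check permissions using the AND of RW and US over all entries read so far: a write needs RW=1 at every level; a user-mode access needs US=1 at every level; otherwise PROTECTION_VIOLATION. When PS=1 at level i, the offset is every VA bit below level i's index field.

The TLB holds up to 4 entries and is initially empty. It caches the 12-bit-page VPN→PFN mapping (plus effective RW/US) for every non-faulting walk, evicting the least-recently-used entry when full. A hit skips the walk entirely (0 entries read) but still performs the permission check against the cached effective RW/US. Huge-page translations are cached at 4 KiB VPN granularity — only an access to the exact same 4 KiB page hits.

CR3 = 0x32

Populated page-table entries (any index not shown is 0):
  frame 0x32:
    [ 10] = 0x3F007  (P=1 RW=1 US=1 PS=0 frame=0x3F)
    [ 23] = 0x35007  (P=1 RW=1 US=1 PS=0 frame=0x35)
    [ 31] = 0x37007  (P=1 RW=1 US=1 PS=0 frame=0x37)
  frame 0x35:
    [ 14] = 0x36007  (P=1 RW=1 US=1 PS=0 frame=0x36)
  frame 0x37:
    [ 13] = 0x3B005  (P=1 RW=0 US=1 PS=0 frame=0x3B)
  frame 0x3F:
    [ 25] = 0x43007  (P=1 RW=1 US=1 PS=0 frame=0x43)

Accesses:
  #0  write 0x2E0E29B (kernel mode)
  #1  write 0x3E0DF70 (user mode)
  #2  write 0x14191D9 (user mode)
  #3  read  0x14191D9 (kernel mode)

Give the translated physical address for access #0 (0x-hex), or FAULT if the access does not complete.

Per-access translation:
#0 VA=0x2E0E29B (w,kernel):
  [0] read 0x32 idx=23: raw=0x35007 flags P=1 W=1 U=1 S=0
  [1] read 0x35 idx=14: raw=0x36007 flags P=1 W=1 U=1 S=0
  → PA=0x3629B  (2 entries read)
#1 VA=0x3E0DF70 (w,user):
  [0] read 0x32 idx=31: raw=0x37007 flags P=1 W=1 U=1 S=0
  [1] read 0x37 idx=13: raw=0x3B005 flags P=1 W=0 U=1 S=0
  ✗ PROTECTION_VIOLATION  [2 reads]
#2 VA=0x14191D9 (w,user):
  [0] read 0x32 idx=10: raw=0x3F007 flags P=1 W=1 U=1 S=0
  [1] read 0x3F idx=25: raw=0x43007 flags P=1 W=1 U=1 S=0
  → PA=0x431D9  (2 entries read)
#3 VA=0x14191D9 (r,kernel):
  TLB hit vpn=0x1419 → PA=0x431D9

Access #0 PA: 0x3629B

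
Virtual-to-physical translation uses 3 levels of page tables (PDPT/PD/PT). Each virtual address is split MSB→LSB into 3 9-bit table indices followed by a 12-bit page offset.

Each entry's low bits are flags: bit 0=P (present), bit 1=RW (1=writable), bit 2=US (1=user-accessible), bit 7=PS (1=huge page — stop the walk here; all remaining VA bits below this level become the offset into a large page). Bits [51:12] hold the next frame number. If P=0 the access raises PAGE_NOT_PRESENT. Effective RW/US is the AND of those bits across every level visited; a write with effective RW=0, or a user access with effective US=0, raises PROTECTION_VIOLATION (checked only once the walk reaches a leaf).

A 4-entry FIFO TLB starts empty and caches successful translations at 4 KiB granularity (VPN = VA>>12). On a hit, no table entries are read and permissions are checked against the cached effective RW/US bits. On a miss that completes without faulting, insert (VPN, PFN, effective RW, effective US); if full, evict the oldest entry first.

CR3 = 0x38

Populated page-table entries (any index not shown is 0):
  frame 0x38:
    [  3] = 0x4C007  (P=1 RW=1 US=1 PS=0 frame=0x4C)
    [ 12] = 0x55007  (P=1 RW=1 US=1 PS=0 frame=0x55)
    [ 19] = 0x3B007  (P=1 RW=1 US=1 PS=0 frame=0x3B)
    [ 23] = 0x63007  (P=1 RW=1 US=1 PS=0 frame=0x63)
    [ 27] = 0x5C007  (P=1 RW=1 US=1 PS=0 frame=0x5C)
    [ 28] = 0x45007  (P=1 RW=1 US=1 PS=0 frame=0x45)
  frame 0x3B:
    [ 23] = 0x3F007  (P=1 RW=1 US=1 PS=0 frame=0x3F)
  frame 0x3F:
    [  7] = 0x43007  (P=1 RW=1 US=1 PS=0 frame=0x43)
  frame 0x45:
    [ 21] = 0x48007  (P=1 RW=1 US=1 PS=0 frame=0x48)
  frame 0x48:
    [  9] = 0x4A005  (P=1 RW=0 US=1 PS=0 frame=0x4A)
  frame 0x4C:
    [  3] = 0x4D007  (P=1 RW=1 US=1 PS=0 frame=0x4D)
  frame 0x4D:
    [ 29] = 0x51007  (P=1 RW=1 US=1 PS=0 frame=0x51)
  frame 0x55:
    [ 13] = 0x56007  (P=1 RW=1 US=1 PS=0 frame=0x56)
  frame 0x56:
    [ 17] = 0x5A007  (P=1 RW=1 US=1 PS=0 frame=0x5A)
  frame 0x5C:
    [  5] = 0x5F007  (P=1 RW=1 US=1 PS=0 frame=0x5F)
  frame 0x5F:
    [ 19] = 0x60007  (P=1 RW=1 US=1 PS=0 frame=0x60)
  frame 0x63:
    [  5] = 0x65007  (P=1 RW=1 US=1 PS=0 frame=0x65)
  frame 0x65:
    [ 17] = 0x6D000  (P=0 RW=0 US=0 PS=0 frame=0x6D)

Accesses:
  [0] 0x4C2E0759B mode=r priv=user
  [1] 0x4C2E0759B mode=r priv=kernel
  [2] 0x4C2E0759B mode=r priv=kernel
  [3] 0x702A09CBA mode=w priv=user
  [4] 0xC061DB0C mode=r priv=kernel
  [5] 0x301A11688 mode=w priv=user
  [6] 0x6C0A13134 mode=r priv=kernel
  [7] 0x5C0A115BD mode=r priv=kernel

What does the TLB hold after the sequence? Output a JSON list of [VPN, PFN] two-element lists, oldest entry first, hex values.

Walk each access:
#0 VA=0x4C2E0759B (r,user):
  L0: frame=0x38 idx=19 entry=0x3B007 [P=1 RW=1 US=1 PS=0]
  L1: frame=0x3B idx=23 entry=0x3F007 [P=1 RW=1 US=1 PS=0]
  L2: frame=0x3F idx=7 entry=0x43007 [P=1 RW=1 US=1 PS=0]
  → PA=0x4359B  (3 entries read)
#1 VA=0x4C2E0759B (r,kernel):
  TLB hit vpn=0x4C2E07 → PA=0x4359B
#2 VA=0x4C2E0759B (r,kernel):
  TLB hit vpn=0x4C2E07 → PA=0x4359B
#3 VA=0x702A09CBA (w,user):
  L0: frame=0x38 idx=28 entry=0x45007 [P=1 RW=1 US=1 PS=0]
  L1: frame=0x45 idx=21 entry=0x48007 [P=1 RW=1 US=1 PS=0]
  L2: frame=0x48 idx=9 entry=0x4A005 [P=1 RW=0 US=1 PS=0]
  ✗ PROTECTION_VIOLATION  [3 reads]
#4 VA=0xC061DB0C (r,kernel):
  L0: frame=0x38 idx=3 entry=0x4C007 [P=1 RW=1 US=1 PS=0]
  L1: frame=0x4C idx=3 entry=0x4D007 [P=1 RW=1 US=1 PS=0]
  L2: frame=0x4D idx=29 entry=0x51007 [P=1 RW=1 US=1 PS=0]
  → PA=0x51B0C  (3 entries read)
#5 VA=0x301A11688 (w,user):
  L0: frame=0x38 idx=12 entry=0x55007 [P=1 RW=1 US=1 PS=0]
  L1: frame=0x55 idx=13 entry=0x56007 [P=1 RW=1 US=1 PS=0]
  L2: frame=0x56 idx=17 entry=0x5A007 [P=1 RW=1 US=1 PS=0]
  → PA=0x5A688  (3 entries read)
#6 VA=0x6C0A13134 (r,kernel):
  L0: frame=0x38 idx=27 entry=0x5C007 [P=1 RW=1 US=1 PS=0]
  L1: frame=0x5C idx=5 entry=0x5F007 [P=1 RW=1 US=1 PS=0]
  L2: frame=0x5F idx=19 entry=0x60007 [P=1 RW=1 US=1 PS=0]
  → PA=0x60134  (3 entries read)
#7 VA=0x5C0A115BD (r,kernel):
  L0: frame=0x38 idx=23 entry=0x63007 [P=1 RW=1 US=1 PS=0]
  L1: frame=0x63 idx=5 entry=0x65007 [P=1 RW=1 US=1 PS=0]
  L2: frame=0x65 idx=17 entry=0x6D000 [P=0 RW=0 US=0 PS=0]
  ✗ PAGE_NOT_PRESENT  [3 reads]

TLB: [["0x4C2E07", "0x43"], ["0xC061D", "0x51"], ["0x301A11", "0x5A"], ["0x6C0A13", "0x60"]]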